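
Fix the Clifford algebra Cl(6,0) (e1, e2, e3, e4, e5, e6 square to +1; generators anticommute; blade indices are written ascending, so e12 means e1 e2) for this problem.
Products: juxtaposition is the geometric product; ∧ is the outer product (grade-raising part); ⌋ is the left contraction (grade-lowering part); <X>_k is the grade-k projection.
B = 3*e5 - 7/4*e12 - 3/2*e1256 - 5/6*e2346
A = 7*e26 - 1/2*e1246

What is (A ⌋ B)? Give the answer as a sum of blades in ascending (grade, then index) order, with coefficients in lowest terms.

step 1: -21/2*e15 + 35/6*e34
Answer: -21/2*e15 + 35/6*e34


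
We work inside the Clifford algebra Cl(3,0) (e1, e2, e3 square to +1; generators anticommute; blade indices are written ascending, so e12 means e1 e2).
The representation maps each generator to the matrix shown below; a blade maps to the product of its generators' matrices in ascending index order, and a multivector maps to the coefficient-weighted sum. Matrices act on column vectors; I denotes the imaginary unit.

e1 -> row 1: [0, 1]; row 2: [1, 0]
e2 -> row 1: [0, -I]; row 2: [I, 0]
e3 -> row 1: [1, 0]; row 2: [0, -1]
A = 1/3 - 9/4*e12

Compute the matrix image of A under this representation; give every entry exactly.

Bivector images (products of the table entries): rho(e12) = rho(e1)rho(e2) = row 1: [I, 0]; row 2: [0, -I].
M = (1/3)*1 + (-9/4)*rho(e12), summed entrywise (1 is the identity matrix):
Answer: row 1: [1/3 - 9*I/4, 0]; row 2: [0, 1/3 + 9*I/4]


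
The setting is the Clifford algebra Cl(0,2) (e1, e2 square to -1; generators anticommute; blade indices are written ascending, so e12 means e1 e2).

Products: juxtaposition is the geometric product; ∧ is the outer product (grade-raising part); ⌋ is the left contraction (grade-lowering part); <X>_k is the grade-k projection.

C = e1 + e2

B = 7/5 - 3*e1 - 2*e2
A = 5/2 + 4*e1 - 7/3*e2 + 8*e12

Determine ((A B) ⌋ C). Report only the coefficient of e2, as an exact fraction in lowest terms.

step 1: 65/6 + 141/10*e1 - 484/15*e2 - 19/5*e12
step 2: 109/6 + 65/6*e1 + 65/6*e2
Answer: 65/6


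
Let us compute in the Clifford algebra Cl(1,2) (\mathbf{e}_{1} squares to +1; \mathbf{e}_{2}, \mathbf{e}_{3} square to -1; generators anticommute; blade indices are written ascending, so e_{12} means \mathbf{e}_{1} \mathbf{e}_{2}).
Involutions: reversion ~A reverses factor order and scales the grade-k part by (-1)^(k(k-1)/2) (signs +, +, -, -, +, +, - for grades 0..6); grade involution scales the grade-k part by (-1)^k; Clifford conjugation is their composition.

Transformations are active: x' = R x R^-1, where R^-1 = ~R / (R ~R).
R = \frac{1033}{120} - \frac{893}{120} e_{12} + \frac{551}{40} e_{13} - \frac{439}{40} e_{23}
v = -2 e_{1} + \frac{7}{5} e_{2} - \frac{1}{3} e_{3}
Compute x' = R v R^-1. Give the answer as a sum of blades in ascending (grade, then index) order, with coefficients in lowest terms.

~R = \frac{1033}{120} + \frac{893}{120} e_{12} - \frac{551}{40} e_{13} + \frac{439}{40} e_{23}, and R ~R = -\frac{2023}{40}, so R^-1 = ~R / (-\frac{2023}{40}).
R v = -\frac{331}{150} e_{1} - \frac{649}{100} e_{2} + \frac{2096}{225} e_{3} + \frac{4631}{900} e_{123}
Answer: \frac{53383}{10710} e_{1} - \frac{628}{315} e_{2} - \frac{5179}{1190} e_{3}


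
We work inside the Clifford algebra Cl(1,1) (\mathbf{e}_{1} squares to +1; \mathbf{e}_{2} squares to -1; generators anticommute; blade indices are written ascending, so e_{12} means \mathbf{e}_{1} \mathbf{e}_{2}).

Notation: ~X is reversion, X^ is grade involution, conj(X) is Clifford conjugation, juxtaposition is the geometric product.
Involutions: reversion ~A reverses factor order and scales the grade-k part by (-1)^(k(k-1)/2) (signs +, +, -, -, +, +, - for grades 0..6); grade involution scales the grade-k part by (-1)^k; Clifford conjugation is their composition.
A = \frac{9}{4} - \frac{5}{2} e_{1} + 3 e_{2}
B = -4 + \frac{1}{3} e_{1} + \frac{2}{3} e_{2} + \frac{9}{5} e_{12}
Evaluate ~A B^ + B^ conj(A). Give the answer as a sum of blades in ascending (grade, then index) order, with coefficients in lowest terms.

first term: -\frac{37}{6} + \frac{293}{20} e_{1} - 18 e_{2} + \frac{403}{60} e_{12}
second term: -\frac{71}{6} - \frac{107}{20} e_{1} + 6 e_{2} + \frac{403}{60} e_{12}
Answer: -18 + \frac{93}{10} e_{1} - 12 e_{2} + \frac{403}{30} e_{12}


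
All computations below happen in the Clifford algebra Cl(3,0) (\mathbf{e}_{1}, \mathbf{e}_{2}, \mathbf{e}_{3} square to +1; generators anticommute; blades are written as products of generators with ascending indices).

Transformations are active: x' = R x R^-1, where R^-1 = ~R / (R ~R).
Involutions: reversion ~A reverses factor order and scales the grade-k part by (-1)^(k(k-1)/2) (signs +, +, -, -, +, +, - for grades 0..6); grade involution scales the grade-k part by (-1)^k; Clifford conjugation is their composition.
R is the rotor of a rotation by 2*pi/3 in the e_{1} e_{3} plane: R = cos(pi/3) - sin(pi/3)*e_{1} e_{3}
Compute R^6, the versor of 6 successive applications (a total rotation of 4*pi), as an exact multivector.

Half-angle bookkeeping: 6 applications in e_{1} e_{3} add up to rotor phase 6*pi/3 = 2 \pi, so R^6 = cos(2 \pi) - sin(2 \pi)*e_{1} e_{3}.
cos(2 \pi) = 1 and sin(2 \pi) = 0, so R^6 = 1. The total rotation 4*pi is 2 full turns, so every vector returns to itself, yet the rotor is +1, back on the identity sheet (an even number of 2*pi turns).
Answer: 1


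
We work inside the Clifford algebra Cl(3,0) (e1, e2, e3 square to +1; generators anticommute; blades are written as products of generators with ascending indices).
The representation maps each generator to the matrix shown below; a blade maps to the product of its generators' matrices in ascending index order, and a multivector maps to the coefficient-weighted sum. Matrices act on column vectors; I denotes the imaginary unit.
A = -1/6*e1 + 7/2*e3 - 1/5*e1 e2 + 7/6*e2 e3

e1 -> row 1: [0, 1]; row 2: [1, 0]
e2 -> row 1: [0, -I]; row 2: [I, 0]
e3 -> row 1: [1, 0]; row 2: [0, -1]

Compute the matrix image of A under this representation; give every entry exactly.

Bivector images (products of the table entries): rho(e1 e2) = rho(e1)rho(e2) = row 1: [I, 0]; row 2: [0, -I]; rho(e2 e3) = rho(e2)rho(e3) = row 1: [0, I]; row 2: [I, 0].
M = (-1/6)*rho(e1) + (7/2)*rho(e3) + (-1/5)*rho(e1 e2) + (7/6)*rho(e2 e3), summed entrywise:
Answer: row 1: [7/2 - I/5, -1/6 + 7*I/6]; row 2: [-1/6 + 7*I/6, -7/2 + I/5]


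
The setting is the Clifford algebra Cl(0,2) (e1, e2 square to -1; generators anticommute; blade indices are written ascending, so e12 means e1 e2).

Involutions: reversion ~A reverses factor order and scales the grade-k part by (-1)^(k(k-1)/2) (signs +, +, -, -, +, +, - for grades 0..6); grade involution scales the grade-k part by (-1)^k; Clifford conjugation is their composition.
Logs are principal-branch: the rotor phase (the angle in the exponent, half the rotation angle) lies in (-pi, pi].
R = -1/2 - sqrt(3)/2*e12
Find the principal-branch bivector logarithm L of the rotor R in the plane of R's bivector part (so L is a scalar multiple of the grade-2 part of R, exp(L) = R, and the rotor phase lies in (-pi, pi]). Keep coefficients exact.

The scalar part of R is -1/2, and that scalar determines the rotor phase on the principal branch; recovering the unit plane as bivector-part over sine of the phase gives L = phase * plane.
Concretely: cos(phase) = -1/2 gives phase = ±2*pi/3, and since phase/sin(phase) is even the sign is immaterial: L = (phase/sin(phase)) * <R>_2 = (4*sqrt(3)*pi/9) * <R>_2.
Answer: -2*pi/3*e12


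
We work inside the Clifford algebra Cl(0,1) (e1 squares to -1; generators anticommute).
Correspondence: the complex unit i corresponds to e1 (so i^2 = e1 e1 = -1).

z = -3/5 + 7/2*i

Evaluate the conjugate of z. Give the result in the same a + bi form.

In blades: z = -3/5 + 7/2*e1.
Conjugation here is Clifford conjugation: the scalar is fixed and the grade-1 and grade-2 blades all flip sign, giving -3/5 - 7/2*e1; translating back:
Answer: -3/5 - 7/2*i


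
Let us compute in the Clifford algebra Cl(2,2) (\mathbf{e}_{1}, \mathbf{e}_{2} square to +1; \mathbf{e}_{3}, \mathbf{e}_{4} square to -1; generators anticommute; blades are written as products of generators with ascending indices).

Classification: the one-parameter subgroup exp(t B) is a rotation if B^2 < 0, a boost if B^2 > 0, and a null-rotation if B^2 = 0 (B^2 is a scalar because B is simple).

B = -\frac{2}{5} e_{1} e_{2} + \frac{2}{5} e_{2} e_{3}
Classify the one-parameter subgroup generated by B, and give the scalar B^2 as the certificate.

B^2 term by term: the squares give (-\frac{2}{5})^2*(e_{1} e_{2})^2 + (\frac{2}{5})^2*(e_{2} e_{3})^2 = \frac{4}{25}*(-1) + \frac{4}{25}*(+1) = 0 (each basis 2-blade squares to minus the product of its generators' squares); cross terms between blades sharing an index anticommute and cancel. So B^2 = 0.
Answer: null-rotation, certificate B^2 = 0. The invariant at work: B^2 = 0 is unchanged by conjugation, hence its sign classifies the subgroup whatever basis B is written in.


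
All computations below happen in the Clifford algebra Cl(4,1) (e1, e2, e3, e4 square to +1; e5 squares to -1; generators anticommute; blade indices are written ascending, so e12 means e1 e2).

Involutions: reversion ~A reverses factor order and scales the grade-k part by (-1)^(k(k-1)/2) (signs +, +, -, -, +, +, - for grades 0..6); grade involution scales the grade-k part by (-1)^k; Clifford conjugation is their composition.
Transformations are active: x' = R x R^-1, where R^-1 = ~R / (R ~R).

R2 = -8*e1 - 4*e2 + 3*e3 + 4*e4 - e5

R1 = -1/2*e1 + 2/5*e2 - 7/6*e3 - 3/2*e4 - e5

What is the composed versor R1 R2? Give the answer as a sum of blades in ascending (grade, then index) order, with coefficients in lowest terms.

Distribute over the terms of R1 (each basis-blade product reordered to ascending indices, repeated generators contracted through their squares):
(-1/2*e1) R2 = 4 + 2*e12 - 3/2*e13 - 2*e14 + 1/2*e15
(2/5*e2) R2 = -8/5 + 16/5*e12 + 6/5*e23 + 8/5*e24 - 2/5*e25
(-7/6*e3) R2 = -7/2 - 28/3*e13 - 14/3*e23 - 14/3*e34 + 7/6*e35
(-3/2*e4) R2 = -6 - 12*e14 - 6*e24 + 9/2*e34 + 3/2*e45
(-e5) R2 = -1 - 8*e15 - 4*e25 + 3*e35 + 4*e45
Summing the partial products and collecting blades:
Answer: -81/10 + 26/5*e12 - 65/6*e13 - 14*e14 - 15/2*e15 - 52/15*e23 - 22/5*e24 - 22/5*e25 - 1/6*e34 + 25/6*e35 + 11/2*e45


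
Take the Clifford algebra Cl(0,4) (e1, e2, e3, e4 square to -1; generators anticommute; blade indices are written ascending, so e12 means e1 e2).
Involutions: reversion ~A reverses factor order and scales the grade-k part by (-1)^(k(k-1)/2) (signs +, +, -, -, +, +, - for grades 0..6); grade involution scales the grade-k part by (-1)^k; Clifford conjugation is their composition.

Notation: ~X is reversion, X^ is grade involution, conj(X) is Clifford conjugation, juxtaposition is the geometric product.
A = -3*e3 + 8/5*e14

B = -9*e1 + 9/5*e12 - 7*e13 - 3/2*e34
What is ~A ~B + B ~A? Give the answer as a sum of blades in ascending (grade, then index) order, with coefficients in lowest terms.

first term: -21*e1 + 189/10*e4 - 147/5*e13 - 72/25*e24 + 56/5*e34 + 27/5*e123
second term: -21*e1 - 99/10*e4 + 123/5*e13 - 72/25*e24 + 56/5*e34 - 27/5*e123
Answer: -42*e1 + 9*e4 - 24/5*e13 - 144/25*e24 + 112/5*e34


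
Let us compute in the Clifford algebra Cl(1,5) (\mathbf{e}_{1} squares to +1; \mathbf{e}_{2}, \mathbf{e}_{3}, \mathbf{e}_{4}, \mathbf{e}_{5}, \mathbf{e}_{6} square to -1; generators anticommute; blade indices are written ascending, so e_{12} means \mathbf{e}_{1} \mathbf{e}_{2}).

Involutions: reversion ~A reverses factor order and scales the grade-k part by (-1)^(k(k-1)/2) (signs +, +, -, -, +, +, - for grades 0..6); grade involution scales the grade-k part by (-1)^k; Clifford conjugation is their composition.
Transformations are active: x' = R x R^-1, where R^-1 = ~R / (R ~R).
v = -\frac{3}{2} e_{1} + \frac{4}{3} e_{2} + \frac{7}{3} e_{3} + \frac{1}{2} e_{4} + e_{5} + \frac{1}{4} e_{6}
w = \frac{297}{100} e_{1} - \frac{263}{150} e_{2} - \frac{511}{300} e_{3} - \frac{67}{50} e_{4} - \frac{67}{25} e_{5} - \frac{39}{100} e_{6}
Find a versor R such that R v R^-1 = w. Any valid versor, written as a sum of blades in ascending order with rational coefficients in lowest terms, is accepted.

R = v + w = \frac{147}{100} e_{1} - \frac{21}{50} e_{2} + \frac{63}{100} e_{3} - \frac{21}{25} e_{4} - \frac{42}{25} e_{5} - \frac{7}{50} e_{6} works: the equal norms (-\frac{905}{144}) guarantee its sandwich swaps v into w.
Answer: \frac{147}{100} e_{1} - \frac{21}{50} e_{2} + \frac{63}{100} e_{3} - \frac{21}{25} e_{4} - \frac{42}{25} e_{5} - \frac{7}{50} e_{6}


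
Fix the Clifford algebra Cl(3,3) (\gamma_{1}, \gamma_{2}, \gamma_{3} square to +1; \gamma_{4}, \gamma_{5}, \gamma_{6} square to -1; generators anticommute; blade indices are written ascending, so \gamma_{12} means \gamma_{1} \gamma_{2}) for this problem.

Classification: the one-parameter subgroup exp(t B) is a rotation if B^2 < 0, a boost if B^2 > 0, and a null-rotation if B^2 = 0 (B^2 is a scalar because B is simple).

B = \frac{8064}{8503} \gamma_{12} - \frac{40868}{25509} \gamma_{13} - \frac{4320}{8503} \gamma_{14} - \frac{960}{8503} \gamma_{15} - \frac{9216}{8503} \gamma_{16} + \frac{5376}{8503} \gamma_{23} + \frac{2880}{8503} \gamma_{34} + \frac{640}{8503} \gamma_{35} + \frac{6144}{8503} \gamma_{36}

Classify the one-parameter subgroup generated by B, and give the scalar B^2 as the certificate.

B^2 term by term: the squares give (\frac{8064}{8503})^2*(\gamma_{12})^2 + (-\frac{40868}{25509})^2*(\gamma_{13})^2 + (-\frac{4320}{8503})^2*(\gamma_{14})^2 + (-\frac{960}{8503})^2*(\gamma_{15})^2 + (-\frac{9216}{8503})^2*(\gamma_{16})^2 + (\frac{5376}{8503})^2*(\gamma_{23})^2 + (\frac{2880}{8503})^2*(\gamma_{34})^2 + (\frac{640}{8503})^2*(\gamma_{35})^2 + (\frac{6144}{8503})^2*(\gamma_{36})^2 = \frac{65028096}{72301009}*(-1) + \frac{1670193424}{650709081}*(-1) + \frac{18662400}{72301009}*(+1) + \frac{921600}{72301009}*(+1) + \frac{84934656}{72301009}*(+1) + \frac{28901376}{72301009}*(-1) + \frac{8294400}{72301009}*(+1) + \frac{409600}{72301009}*(+1) + \frac{37748736}{72301009}*(+1) = -\frac{16}{9} (each basis 2-blade squares to minus the product of its generators' squares); cross terms between blades sharing an index anticommute and cancel; the commuting (index-disjoint) pairs give grade-4 terms 2*c*c'*(blade product), which cancel blade by blade — \gamma_{1234}: \frac{46448640}{72301009} - \frac{46448640}{72301009} = 0; \gamma_{1235}: \frac{10321920}{72301009} - \frac{10321920}{72301009} = 0; \gamma_{1236}: \frac{99090432}{72301009} - \frac{99090432}{72301009} = 0; \gamma_{1345}: \frac{5529600}{72301009} - \frac{5529600}{72301009} = 0; \gamma_{1346}: \frac{53084160}{72301009} - \frac{53084160}{72301009} = 0; \gamma_{1356}: \frac{11796480}{72301009} - \frac{11796480}{72301009} = 0 — confirming B is simple. So B^2 = -\frac{16}{9}.
Answer: rotation, certificate B^2 = -\frac{16}{9}. Note: conjugating B changes its blade decomposition but never the scalar B^2 = -\frac{16}{9}, whose sign settles the classification.


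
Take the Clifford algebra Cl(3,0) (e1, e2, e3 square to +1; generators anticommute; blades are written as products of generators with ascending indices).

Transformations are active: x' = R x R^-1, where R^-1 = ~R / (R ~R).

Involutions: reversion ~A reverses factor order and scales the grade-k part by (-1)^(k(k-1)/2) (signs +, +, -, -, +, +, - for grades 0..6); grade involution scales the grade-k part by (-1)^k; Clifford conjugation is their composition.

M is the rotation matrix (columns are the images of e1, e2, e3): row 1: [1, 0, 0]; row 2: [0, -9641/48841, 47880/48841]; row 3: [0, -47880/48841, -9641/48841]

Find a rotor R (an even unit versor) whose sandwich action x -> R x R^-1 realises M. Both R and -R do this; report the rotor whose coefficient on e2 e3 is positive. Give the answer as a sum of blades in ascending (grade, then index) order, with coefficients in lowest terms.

Method: write R = a + b12*e1 e2 + b13*e1 e3 + b23*e2 e3 with a^2 + b12^2 + b13^2 + b23^2 = 1 (so R^-1 = ~R). Expanding the columns R e_j ~R gives tr M = 4a^2 - 1 and, from the antisymmetric part, M21 - M12 = -4a*b12, M13 - M31 = 4a*b13, M32 - M23 = -4a*b23.
Here tr M = 29559/48841, so a^2 = (1 + tr M)/4 = 19600/48841 and a = ±140/221. Taking a = 140/221: M21 - M12 = 0, M13 - M31 = 0, M32 - M23 = -95760/48841, giving b12 = 0, b13 = 0, b23 = 171/221, i.e. R = 140/221 + 171/221*e2 e3.
Its e2 e3 coefficient is already positive.
Answer: 140/221 + 171/221*e2 e3. Key observation: the double cover Spin(3) -> SO(3) sends R and -R to the same matrix (trace 29559/48841 here), so the stated sign of the e2 e3 coefficient is what selects one sheet.


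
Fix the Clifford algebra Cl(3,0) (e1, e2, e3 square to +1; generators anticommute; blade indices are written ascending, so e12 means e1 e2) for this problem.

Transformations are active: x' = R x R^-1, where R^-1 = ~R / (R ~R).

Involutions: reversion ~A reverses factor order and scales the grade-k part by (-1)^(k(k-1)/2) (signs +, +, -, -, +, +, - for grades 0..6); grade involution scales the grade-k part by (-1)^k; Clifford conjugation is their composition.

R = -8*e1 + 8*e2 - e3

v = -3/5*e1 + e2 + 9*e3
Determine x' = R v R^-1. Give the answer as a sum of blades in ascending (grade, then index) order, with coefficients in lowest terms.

~R = -8*e1 + 8*e2 - e3, and R ~R = 129, so R^-1 = ~R / (129).
R v = 19/5 - 16/5*e12 - 363/5*e13 + 73*e23
Answer: 83/645*e1 - 341/645*e2 - 5843/645*e3


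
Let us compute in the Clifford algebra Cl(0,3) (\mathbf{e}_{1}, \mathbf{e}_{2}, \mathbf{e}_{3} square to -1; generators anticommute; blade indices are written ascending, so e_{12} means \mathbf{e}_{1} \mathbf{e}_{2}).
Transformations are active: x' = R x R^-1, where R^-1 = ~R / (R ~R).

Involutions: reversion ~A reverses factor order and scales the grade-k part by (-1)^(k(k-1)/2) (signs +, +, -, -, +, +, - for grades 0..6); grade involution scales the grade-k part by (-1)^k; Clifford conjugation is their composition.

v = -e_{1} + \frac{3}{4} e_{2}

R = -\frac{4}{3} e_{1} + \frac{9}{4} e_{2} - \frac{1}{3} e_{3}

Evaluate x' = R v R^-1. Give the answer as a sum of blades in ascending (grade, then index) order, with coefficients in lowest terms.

~R = -\frac{4}{3} e_{1} + \frac{9}{4} e_{2} - \frac{1}{3} e_{3}, and R ~R = -\frac{1001}{144}, so R^-1 = ~R / (-\frac{1001}{144}).
R v = -\frac{145}{48} + \frac{5}{4} e_{12} - \frac{1}{3} e_{13} + \frac{1}{4} e_{23}
Answer: -\frac{159}{1001} e_{1} + \frac{4827}{4004} e_{2} - \frac{290}{1001} e_{3}


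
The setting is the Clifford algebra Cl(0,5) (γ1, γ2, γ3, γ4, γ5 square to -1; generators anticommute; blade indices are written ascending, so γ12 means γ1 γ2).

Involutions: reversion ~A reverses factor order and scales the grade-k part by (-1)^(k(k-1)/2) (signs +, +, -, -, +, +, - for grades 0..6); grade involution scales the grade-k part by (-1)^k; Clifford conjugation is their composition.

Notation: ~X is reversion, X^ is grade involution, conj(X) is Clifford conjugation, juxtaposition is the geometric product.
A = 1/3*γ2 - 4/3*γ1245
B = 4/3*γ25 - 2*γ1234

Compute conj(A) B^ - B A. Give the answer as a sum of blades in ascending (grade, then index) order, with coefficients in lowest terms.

first term: 4/9*γ5 - 16/9*γ14 - 8/3*γ35 + 2/3*γ134
second term: 4/9*γ5 - 16/9*γ14 + 8/3*γ35 + 2/3*γ134
Answer: -16/3*γ35


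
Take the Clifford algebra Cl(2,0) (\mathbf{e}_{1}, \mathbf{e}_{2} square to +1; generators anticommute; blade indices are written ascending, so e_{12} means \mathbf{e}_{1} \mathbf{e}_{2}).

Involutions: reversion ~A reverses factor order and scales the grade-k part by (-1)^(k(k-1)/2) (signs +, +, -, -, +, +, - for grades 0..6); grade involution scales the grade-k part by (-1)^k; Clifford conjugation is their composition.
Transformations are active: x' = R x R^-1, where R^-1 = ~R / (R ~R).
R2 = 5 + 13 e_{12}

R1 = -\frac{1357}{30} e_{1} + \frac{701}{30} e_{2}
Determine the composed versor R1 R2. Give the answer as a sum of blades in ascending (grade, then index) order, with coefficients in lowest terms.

Distribute over the terms of R1 (each basis-blade product reordered to ascending indices, repeated generators contracted through their squares):
(-\frac{1357}{30} e_{1}) R2 = -\frac{1357}{6} e_{1} - \frac{17641}{30} e_{2}
(\frac{701}{30} e_{2}) R2 = -\frac{9113}{30} e_{1} + \frac{701}{6} e_{2}
Summing the partial products and collecting blades:
Answer: -\frac{7949}{15} e_{1} - \frac{2356}{5} e_{2}


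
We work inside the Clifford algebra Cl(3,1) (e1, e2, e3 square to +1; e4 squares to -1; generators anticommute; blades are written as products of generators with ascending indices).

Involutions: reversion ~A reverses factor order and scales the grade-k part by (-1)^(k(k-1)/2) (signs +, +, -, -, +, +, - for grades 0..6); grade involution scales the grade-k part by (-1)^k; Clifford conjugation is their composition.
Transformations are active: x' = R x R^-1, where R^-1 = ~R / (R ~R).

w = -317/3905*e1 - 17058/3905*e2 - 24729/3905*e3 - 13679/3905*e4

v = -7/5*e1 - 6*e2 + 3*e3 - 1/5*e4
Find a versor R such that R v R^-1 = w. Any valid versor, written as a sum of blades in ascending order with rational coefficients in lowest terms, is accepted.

Key observation: q(v) = q(w) = 1173/25 (sandwiches preserve the norm), so R = v + w = -5784/3905*e1 - 40488/3905*e2 - 13014/3905*e3 - 2892/781*e4 works whenever it is invertible — the component of v along it is kept and (v - w)/2 reverses, sending v to w.
Answer: -5784/3905*e1 - 40488/3905*e2 - 13014/3905*e3 - 2892/781*e4


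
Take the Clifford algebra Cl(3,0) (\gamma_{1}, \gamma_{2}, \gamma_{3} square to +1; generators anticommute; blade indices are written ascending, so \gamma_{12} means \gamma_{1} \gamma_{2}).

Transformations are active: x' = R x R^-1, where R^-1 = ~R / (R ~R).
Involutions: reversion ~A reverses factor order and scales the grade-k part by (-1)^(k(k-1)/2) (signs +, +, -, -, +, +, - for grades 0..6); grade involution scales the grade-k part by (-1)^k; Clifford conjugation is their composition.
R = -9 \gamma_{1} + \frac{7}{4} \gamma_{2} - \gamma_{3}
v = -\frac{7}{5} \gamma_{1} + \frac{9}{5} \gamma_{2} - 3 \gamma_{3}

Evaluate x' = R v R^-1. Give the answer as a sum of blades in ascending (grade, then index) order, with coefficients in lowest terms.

~R = -9 \gamma_{1} + \frac{7}{4} \gamma_{2} - \gamma_{3}, and R ~R = \frac{1361}{16}, so R^-1 = ~R / (\frac{1361}{16}).
R v = \frac{75}{4} - \frac{55}{4} \gamma_{12} + \frac{128}{5} \gamma_{13} - \frac{69}{20} \gamma_{23}
Answer: -\frac{17473}{6805} \gamma_{1} - \frac{6999}{6805} \gamma_{2} + \frac{3483}{1361} \gamma_{3}


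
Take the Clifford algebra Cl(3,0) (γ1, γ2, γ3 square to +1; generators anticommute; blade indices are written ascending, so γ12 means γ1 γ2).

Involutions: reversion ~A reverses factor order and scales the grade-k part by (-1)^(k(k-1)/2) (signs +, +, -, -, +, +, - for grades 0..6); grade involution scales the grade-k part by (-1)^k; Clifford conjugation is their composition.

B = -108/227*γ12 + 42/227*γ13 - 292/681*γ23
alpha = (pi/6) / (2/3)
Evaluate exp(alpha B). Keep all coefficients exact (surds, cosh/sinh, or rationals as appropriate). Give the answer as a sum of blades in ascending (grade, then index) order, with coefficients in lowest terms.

B^2 term by term: the squares give (-108/227)^2*(γ12)^2 + (42/227)^2*(γ13)^2 + (-292/681)^2*(γ23)^2 = 11664/51529*(-1) + 1764/51529*(-1) + 85264/463761*(-1) = -4/9 (each basis 2-blade squares to minus the product of its generators' squares); cross terms between blades sharing an index anticommute and cancel. So B^2 = -4/9.
B^2 = -4/9 — a negative square means the series sums to a rotation: l = 2/3, alpha*l = pi/6, so exp(alpha B) = cos(pi/6) + (sin(pi/6)/(2/3))*B = sqrt(3)/2 + (3/4)*B.
Answer: sqrt(3)/2 - 81/227*γ12 + 63/454*γ13 - 73/227*γ23


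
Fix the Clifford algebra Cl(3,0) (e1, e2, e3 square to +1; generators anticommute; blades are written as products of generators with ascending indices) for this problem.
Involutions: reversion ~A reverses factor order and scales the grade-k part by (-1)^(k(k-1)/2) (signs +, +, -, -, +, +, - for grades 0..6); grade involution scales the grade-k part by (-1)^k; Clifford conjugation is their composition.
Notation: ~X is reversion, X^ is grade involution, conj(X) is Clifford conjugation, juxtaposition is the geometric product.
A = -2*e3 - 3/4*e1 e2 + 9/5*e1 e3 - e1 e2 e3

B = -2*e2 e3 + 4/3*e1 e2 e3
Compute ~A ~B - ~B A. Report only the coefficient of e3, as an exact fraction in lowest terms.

first term: 4/3 - 2*e1 + 32/5*e2 + e3 + 94/15*e1 e2 + 3/2*e1 e3
second term: -4/3 + 2*e1 - 32/5*e2 - e3 + 94/15*e1 e2 + 3/2*e1 e3
Answer: 2


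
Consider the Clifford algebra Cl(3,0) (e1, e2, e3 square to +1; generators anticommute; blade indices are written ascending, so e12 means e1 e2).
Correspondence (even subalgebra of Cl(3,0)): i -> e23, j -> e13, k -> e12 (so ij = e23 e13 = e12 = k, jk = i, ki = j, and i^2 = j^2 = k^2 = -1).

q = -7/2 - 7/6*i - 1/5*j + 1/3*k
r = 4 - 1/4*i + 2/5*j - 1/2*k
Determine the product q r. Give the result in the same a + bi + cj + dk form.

In blades: q = -7/2 + 1/3*e12 - 1/5*e13 - 7/6*e23, r = 4 - 1/2*e12 + 2/5*e13 - 1/4*e23.
Distribute q over r term by term (generator squares from the signature, products reordered to ascending indices): (-7/2)*r = -14 + 7/4*e12 - 7/5*e13 + 7/8*e23; (1/3*e12)*r = 1/6 + 4/3*e12 - 1/12*e13 - 2/15*e23; (-1/5*e13)*r = 2/25 - 1/20*e12 - 4/5*e13 + 1/10*e23; (-7/6*e23)*r = -7/24 - 7/15*e12 - 7/12*e13 - 14/3*e23.
Sum: -2809/200 + 77/30*e12 - 43/15*e13 - 153/40*e23; translating back through the correspondence:
Answer: -2809/200 - 153/40*i - 43/15*j + 77/30*k


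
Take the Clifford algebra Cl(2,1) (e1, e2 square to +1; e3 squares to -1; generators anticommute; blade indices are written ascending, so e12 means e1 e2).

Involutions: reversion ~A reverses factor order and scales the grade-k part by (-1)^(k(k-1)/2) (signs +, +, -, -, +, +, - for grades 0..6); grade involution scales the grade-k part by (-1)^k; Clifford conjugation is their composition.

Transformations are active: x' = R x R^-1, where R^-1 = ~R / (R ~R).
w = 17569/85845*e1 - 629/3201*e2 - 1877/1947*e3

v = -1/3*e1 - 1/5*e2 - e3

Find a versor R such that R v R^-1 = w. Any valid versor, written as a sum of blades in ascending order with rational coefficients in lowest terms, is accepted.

Key observation: q(v) = q(w) = -191/225 (sandwiches preserve the norm), so R = v + w = -3682/28615*e1 - 6346/16005*e2 - 3824/1947*e3 works whenever it is invertible — the component of v along it is kept and (v - w)/2 reverses, sending v to w.
Answer: -3682/28615*e1 - 6346/16005*e2 - 3824/1947*e3


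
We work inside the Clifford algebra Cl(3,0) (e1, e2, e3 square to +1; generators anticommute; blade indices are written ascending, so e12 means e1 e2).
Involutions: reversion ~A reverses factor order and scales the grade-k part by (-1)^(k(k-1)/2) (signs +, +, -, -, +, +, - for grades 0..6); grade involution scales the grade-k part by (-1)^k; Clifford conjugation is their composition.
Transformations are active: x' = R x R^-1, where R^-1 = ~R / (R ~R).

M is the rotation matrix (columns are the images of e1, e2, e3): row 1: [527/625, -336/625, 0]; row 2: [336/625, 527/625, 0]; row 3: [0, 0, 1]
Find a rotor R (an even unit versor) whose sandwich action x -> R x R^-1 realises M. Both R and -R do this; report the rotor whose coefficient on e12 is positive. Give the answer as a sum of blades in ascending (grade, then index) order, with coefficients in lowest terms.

Method: write R = a + b12*e12 + b13*e13 + b23*e23 with a^2 + b12^2 + b13^2 + b23^2 = 1 (so R^-1 = ~R). Expanding the columns R e_j ~R gives tr M = 4a^2 - 1 and, from the antisymmetric part, M21 - M12 = -4a*b12, M13 - M31 = 4a*b13, M32 - M23 = -4a*b23.
Here tr M = 1679/625, so a^2 = (1 + tr M)/4 = 576/625 and a = ±24/25. Taking a = 24/25: M21 - M12 = 672/625, M13 - M31 = 0, M32 - M23 = 0, giving b12 = -7/25, b13 = 0, b23 = 0, i.e. R = 24/25 - 7/25*e12.
Its e12 coefficient is negative, so report the other preimage -R.
Answer: -24/25 + 7/25*e12. Why the constraint matters: R and -R act identically through the sandwich — M has trace 1679/625 either way — so only the sign condition on e12 picks one of the two preimages.


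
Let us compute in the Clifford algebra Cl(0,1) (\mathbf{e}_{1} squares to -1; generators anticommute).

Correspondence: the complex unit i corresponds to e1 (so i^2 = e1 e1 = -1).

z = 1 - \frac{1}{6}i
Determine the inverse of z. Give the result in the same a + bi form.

In blades: z = 1 - \frac{1}{6} e_{1}.
With qbar = 1 + \frac{1}{6} e_{1} (scalar fixed, mapped units negated), z qbar = \frac{37}{36} (the sum of squared coefficients), so z^-1 = qbar / (\frac{37}{36}) = \frac{36}{37} + \frac{6}{37} e_{1}; translating back:
Answer: \frac{36}{37} + \frac{6}{37}i


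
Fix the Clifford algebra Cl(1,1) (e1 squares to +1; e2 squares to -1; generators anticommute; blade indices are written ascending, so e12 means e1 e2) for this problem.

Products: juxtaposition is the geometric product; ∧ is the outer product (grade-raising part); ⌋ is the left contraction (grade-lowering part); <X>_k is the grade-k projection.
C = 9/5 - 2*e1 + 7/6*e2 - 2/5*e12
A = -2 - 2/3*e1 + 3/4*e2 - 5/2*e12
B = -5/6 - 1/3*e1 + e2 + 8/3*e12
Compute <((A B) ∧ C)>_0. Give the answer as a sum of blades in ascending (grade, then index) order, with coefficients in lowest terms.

step 1: -199/36 + 103/18*e1 - 377/72*e2 - 11/3*e12
step 2: -199/20 + 961/45*e1 - 2143/135*e2 - 221/27*e12
step 3: -199/20
Answer: -199/20


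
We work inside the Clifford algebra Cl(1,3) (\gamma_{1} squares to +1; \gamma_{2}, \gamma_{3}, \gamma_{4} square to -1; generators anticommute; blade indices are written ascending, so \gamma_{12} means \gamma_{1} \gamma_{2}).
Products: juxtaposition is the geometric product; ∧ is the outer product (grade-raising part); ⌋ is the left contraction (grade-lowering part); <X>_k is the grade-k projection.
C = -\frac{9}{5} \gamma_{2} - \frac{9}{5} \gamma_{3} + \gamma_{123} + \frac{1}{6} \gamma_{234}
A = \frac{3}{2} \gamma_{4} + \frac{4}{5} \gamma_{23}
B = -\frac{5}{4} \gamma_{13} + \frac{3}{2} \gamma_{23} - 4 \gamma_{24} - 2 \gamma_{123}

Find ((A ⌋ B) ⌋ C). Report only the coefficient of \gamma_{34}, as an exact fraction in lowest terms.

step 1: -\frac{6}{5} + \frac{8}{5} \gamma_{1} - 6 \gamma_{2}
step 2: -\frac{54}{5} + \frac{54}{25} \gamma_{2} + \frac{54}{25} \gamma_{3} - 6 \gamma_{13} + \frac{8}{5} \gamma_{23} + \gamma_{34} - \frac{6}{5} \gamma_{123} - \frac{1}{5} \gamma_{234}
Answer: 1


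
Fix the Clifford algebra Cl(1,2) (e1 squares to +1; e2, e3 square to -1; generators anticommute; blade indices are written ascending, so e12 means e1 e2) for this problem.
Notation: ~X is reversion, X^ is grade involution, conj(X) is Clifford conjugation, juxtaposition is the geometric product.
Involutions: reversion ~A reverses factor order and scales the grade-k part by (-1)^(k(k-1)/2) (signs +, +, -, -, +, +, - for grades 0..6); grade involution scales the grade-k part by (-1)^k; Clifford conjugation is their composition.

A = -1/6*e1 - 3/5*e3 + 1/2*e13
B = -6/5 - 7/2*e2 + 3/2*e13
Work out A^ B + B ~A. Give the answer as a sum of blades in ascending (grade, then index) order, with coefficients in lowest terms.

first term: 3/4 + 7/10*e1 - 47/100*e3 - 7/12*e12 - 3/5*e13 + 21/10*e23 + 7/4*e123
second term: -3/4 + 11/10*e1 + 97/100*e3 - 7/12*e12 + 3/5*e13 + 21/10*e23 - 7/4*e123
Answer: 9/5*e1 + 1/2*e3 - 7/6*e12 + 21/5*e23


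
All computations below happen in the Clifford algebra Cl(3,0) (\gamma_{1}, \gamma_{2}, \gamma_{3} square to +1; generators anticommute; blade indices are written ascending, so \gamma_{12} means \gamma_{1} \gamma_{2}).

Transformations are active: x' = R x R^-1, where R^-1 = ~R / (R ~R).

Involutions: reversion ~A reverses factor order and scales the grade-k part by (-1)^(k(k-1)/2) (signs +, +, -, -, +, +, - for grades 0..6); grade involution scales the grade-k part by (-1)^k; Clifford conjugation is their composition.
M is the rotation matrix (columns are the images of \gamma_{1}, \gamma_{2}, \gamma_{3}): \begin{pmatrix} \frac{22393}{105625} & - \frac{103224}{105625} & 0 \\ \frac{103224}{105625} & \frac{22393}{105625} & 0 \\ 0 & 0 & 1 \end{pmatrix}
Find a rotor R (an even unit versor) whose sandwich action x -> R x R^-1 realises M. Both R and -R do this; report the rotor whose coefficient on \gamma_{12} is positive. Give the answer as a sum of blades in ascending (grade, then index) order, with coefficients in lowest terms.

Method: write R = a + b12*\gamma_{12} + b13*\gamma_{13} + b23*\gamma_{23} with a^2 + b12^2 + b13^2 + b23^2 = 1 (so R^-1 = ~R). Expanding the columns R e_j ~R gives tr M = 4a^2 - 1 and, from the antisymmetric part, M21 - M12 = -4a*b12, M13 - M31 = 4a*b13, M32 - M23 = -4a*b23.
Here tr M = \frac{150411}{105625}, so a^2 = (1 + tr M)/4 = \frac{64009}{105625} and a = ±\frac{253}{325}. Taking a = \frac{253}{325}: M21 - M12 = \frac{206448}{105625}, M13 - M31 = 0, M32 - M23 = 0, giving b12 = -\frac{204}{325}, b13 = 0, b23 = 0, i.e. R = \frac{253}{325} - \frac{204}{325} \gamma_{12}.
Its \gamma_{12} coefficient is negative, so report the other preimage -R.
Answer: -\frac{253}{325} + \frac{204}{325} \gamma_{12}. Sheet selection: the two-to-one cover makes ±R indistinguishable at the matrix level (trace \frac{150411}{105625}), so uniqueness comes from the required sign on \gamma_{12}.


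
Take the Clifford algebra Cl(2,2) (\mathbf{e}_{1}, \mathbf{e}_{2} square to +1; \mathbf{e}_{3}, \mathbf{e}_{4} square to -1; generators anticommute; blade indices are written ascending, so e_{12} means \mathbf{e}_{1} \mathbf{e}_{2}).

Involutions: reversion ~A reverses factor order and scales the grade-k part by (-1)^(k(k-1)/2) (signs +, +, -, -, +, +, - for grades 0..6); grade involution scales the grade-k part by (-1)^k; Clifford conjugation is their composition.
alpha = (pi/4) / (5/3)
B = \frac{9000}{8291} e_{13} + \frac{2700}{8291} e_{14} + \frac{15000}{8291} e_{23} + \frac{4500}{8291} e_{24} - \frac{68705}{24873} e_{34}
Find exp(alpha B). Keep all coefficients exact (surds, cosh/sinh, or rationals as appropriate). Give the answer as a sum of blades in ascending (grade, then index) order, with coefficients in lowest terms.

B^2 term by term: the squares give (\frac{9000}{8291})^2*(e_{13})^2 + (\frac{2700}{8291})^2*(e_{14})^2 + (\frac{15000}{8291})^2*(e_{23})^2 + (\frac{4500}{8291})^2*(e_{24})^2 + (-\frac{68705}{24873})^2*(e_{34})^2 = \frac{81000000}{68740681}*(+1) + \frac{7290000}{68740681}*(+1) + \frac{225000000}{68740681}*(+1) + \frac{20250000}{68740681}*(+1) + \frac{4720377025}{618666129}*(-1) = -\frac{25}{9} (each basis 2-blade squares to minus the product of its generators' squares); cross terms between blades sharing an index anticommute and cancel; the commuting (index-disjoint) pairs give grade-4 terms 2*c*c'*(blade product), which cancel blade by blade — e_{1234}: -\frac{81000000}{68740681} + \frac{81000000}{68740681} = 0 — confirming B is simple. So B^2 = -\frac{25}{9}.
B^2 = -\frac{25}{9} — the series telescopes trigonometrically here: l = \frac{5}{3}, alpha*l = \frac{\pi}{4}, so exp(alpha B) = cos(\frac{\pi}{4}) + (sin(\frac{\pi}{4})/(\frac{5}{3}))*B = \frac{\sqrt{2}}{2} + (\frac{3 \sqrt{2}}{10})*B.
Answer: \frac{\sqrt{2}}{2} + \frac{2700 \sqrt{2}}{8291} e_{13} + \frac{810 \sqrt{2}}{8291} e_{14} + \frac{4500 \sqrt{2}}{8291} e_{23} + \frac{1350 \sqrt{2}}{8291} e_{24} - \frac{13741 \sqrt{2}}{16582} e_{34}


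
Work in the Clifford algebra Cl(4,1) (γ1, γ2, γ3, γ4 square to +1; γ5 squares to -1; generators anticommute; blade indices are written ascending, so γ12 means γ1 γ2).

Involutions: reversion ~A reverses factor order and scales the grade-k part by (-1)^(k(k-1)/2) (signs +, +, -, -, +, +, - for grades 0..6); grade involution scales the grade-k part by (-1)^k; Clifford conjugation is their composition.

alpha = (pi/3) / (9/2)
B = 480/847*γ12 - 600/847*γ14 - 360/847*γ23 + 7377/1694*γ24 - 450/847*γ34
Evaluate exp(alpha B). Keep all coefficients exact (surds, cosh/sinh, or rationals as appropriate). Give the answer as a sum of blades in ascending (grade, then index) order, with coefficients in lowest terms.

B^2 term by term: the squares give (480/847)^2*(γ12)^2 + (-600/847)^2*(γ14)^2 + (-360/847)^2*(γ23)^2 + (7377/1694)^2*(γ24)^2 + (-450/847)^2*(γ34)^2 = 230400/717409*(-1) + 360000/717409*(-1) + 129600/717409*(-1) + 54420129/2869636*(-1) + 202500/717409*(-1) = -81/4 (each basis 2-blade squares to minus the product of its generators' squares); cross terms between blades sharing an index anticommute and cancel; the commuting (index-disjoint) pairs give grade-4 terms 2*c*c'*(blade product), which cancel blade by blade — γ1234: -432000/717409 + 432000/717409 = 0 — confirming B is simple. So B^2 = -81/4.
B^2 = -81/4 — the series telescopes trigonometrically here: l = 9/2, alpha*l = pi/3, so exp(alpha B) = cos(pi/3) + (sin(pi/3)/(9/2))*B = 1/2 + (sqrt(3)/9)*B.
Answer: 1/2 + 160*sqrt(3)/2541*γ12 - 200*sqrt(3)/2541*γ14 - 40*sqrt(3)/847*γ23 + 2459*sqrt(3)/5082*γ24 - 50*sqrt(3)/847*γ34


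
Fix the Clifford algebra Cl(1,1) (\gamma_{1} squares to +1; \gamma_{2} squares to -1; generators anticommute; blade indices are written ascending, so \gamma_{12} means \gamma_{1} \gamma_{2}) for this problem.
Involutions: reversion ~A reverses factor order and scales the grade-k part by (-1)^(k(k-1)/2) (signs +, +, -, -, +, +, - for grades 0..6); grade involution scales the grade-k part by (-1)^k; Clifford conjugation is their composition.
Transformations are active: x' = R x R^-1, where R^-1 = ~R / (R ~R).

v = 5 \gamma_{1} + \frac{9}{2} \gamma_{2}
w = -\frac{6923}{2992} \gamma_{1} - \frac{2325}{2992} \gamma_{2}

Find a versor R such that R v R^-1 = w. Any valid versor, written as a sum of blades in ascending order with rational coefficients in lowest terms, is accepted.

R = v + w = \frac{8037}{2992} \gamma_{1} + \frac{11139}{2992} \gamma_{2} works: the equal norms (\frac{19}{4}) guarantee its sandwich swaps v into w.
Answer: \frac{8037}{2992} \gamma_{1} + \frac{11139}{2992} \gamma_{2}


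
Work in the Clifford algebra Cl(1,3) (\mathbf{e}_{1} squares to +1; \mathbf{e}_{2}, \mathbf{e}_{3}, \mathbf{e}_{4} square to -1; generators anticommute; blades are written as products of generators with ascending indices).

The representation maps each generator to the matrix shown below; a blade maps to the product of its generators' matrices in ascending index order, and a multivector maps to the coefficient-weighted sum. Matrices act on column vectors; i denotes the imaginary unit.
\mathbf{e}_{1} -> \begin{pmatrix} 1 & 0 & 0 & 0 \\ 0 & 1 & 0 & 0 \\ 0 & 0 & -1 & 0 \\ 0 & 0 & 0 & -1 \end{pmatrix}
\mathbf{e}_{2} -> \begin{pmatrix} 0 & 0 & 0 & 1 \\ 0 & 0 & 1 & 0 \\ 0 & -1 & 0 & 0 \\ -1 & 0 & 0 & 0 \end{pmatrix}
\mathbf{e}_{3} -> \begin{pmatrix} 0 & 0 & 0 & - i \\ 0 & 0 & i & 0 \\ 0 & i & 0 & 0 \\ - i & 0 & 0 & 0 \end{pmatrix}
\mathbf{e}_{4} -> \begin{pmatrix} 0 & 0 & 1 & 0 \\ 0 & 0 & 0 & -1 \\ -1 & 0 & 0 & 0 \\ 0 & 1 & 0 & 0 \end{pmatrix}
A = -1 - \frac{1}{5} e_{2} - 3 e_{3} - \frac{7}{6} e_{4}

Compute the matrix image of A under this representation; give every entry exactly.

M = (-1)*1 + (-\frac{1}{5})*rho(e_{2}) + (-3)*rho(e_{3}) + (-\frac{7}{6})*rho(e_{4}), summed entrywise (1 is the identity matrix):
Answer: \begin{pmatrix} -1 & 0 & - \frac{7}{6} & - \frac{1}{5} + 3 i \\ 0 & -1 & - \frac{1}{5} - 3 i & \frac{7}{6} \\ \frac{7}{6} & \frac{1}{5} - 3 i & -1 & 0 \\ \frac{1}{5} + 3 i & - \frac{7}{6} & 0 & -1 \end{pmatrix}


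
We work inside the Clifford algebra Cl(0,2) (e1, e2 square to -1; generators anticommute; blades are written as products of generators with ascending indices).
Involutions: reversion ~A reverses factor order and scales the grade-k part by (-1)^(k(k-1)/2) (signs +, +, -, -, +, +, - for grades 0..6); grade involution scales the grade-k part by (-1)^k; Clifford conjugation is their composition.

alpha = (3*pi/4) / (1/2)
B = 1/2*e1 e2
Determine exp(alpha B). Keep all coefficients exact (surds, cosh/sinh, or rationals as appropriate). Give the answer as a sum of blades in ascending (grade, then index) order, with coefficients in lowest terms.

B^2 = (1/2)^2*(e1 e2)^2 = 1/4*(-1) = -1/4 (a basis 2-blade squares to minus the product of its generators' squares).
B^2 = -1/4 — B^2 < 0, so the exponential closes trigonometrically: l = 1/2, alpha*l = 3*pi/4, so exp(alpha B) = cos(3*pi/4) + (sin(3*pi/4)/(1/2))*B = -sqrt(2)/2 + (sqrt(2))*B.
Answer: -sqrt(2)/2 + sqrt(2)/2*e1 e2
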